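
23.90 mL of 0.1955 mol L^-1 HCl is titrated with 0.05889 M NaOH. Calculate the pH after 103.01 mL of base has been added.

n(acid) = 0.1955 x 0.02390 = 0.004672 mol; n(NaOH) added = 0.05889 x 0.1030 = 0.006066 mol.
Base is in excess by 0.006066 - 0.004672 = 0.001394 mol in a total volume of 0.1269 L.
[OH^-] = 0.001394/0.1269 = 0.01098 M, so pOH = 1.96 and pH = 14.00 - 1.96 = 12.04.

12.04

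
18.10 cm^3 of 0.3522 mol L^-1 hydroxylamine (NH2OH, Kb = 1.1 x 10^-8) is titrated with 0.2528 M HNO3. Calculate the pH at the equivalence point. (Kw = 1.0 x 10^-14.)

3.44

n(NH2OH) = 0.3522 x 0.01810 = 0.006375 mol; V(HNO3) at equivalence = 0.006375/0.2528 = 0.02522 L.
At equivalence the base is fully converted to NH3OH+; total volume = 0.04332 L, so [NH3OH+] = 0.006375/0.04332 = 0.1472 M.
Ka(NH3OH+) = Kw/Kb = 1.0e-14 / 1.1 x 10^-8 = 9.09e-7.
[H^+] = sqrt(Ka x [NH3OH+]) = sqrt(9.09e-7 x 0.1472) = 0.000366 M.
pH = -log(0.000366) = 3.44.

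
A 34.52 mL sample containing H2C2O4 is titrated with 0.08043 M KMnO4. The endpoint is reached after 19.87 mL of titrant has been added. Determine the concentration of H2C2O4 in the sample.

n(KMnO4) = 0.08043 x 0.01987 = 0.001598 mol.
From the balanced equation, 2 mol KMnO4 reacts with 5 mol H2C2O4, so n(H2C2O4) = 0.001598 x 5/2 = 0.003995 mol.
[H2C2O4] = 0.003995 / 0.03452 L = 0.116 M.

0.116 M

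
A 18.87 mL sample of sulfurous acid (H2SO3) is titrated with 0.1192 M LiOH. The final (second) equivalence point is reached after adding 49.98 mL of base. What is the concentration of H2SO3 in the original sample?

0.158 M

n(LiOH) = 0.1192 x 0.04998 = 0.005958 mol.
At the final (second) equivalence point, 2 mol OH^- react per mol H2SO3, so n(H2SO3) = 0.005958 / 2 = 0.002979 mol.
[H2SO3] = 0.002979 / 0.01887 L = 0.158 M.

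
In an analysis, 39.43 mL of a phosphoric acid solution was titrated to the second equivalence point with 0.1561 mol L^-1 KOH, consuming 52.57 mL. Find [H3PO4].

n(KOH) = 0.1561 x 0.05257 = 0.008206 mol.
At the second equivalence point, 2 mol OH^- react per mol H3PO4, so n(H3PO4) = 0.008206 / 2 = 0.004103 mol.
[H3PO4] = 0.004103 / 0.03943 L = 0.104 M.

0.104 M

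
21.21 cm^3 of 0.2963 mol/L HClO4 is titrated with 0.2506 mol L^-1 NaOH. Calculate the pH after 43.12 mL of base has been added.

n(acid) = 0.2963 x 0.02121 = 0.006285 mol; n(NaOH) added = 0.2506 x 0.04312 = 0.01081 mol.
Base is in excess by 0.01081 - 0.006285 = 0.004521 mol in a total volume of 0.06433 L.
[OH^-] = 0.004521/0.06433 = 0.07028 M, so pOH = 1.15 and pH = 14.00 - 1.15 = 12.85.

12.85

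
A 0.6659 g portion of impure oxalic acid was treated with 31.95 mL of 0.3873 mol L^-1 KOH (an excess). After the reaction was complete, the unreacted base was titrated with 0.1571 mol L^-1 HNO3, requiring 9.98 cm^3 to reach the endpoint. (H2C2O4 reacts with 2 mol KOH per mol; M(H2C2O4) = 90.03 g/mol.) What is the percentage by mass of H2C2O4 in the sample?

Total n(KOH) added = 0.3873 x 0.03195 = 0.01237 mol.
n(HNO3) used = 0.1571 x 0.009980 = 0.001568 mol, which equals the excess n(KOH).
So n(KOH) consumed by the sample = 0.01237 - 0.001568 = 0.01081 mol.
n(H2C2O4) = 0.01081 / 2 = 0.005403 mol.
mass H2C2O4 = 0.005403 x 90.03 = 0.4864 g, so %H2C2O4 = 0.4864/0.6659 x 100 = 73.1%.

73.1%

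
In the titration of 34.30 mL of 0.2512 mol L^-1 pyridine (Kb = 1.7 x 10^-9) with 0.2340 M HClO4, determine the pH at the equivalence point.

n(C5H5N) = 0.2512 x 0.03430 = 0.008616 mol; V(HClO4) at equivalence = 0.008616/0.2340 = 0.03682 L.
At equivalence the base is fully converted to C5H5NH+; total volume = 0.07112 L, so [C5H5NH+] = 0.008616/0.07112 = 0.1211 M.
Ka(C5H5NH+) = Kw/Kb = 1.0e-14 / 1.7 x 10^-9 = 5.88e-6.
[H^+] = sqrt(Ka x [C5H5NH+]) = sqrt(5.88e-6 x 0.1211) = 0.000844 M.
pH = -log(0.000844) = 3.07.

3.07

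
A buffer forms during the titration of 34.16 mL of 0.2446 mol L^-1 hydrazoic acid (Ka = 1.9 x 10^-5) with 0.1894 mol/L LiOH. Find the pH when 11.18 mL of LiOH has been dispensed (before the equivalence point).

4.25

Initial n(HN3) = 0.2446 x 0.03416 = 0.008356 mol.
n(LiOH) added = 0.1894 x 0.01118 = 0.002117 mol, converting that many moles of HN3 to N3-.
Remaining n(HN3) = 0.006238 mol; n(N3-) = 0.002117 mol.
By Henderson-Hasselbalch, pH = pKa + log([A^-]/[HA]) = 4.72 + log(0.002117/0.006238) = 4.72 + (-0.47) = 4.25.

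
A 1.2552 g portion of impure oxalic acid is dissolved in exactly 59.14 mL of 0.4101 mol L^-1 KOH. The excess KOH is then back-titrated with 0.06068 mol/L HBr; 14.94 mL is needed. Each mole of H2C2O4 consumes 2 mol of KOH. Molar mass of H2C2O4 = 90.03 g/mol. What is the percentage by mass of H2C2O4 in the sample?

83.7%

Total n(KOH) added = 0.4101 x 0.05914 = 0.02425 mol.
n(HBr) used = 0.06068 x 0.01494 = 0.0009066 mol, which equals the excess n(KOH).
So n(KOH) consumed by the sample = 0.02425 - 0.0009066 = 0.02335 mol.
n(H2C2O4) = 0.02335 / 2 = 0.01167 mol.
mass H2C2O4 = 0.01167 x 90.03 = 1.051 g, so %H2C2O4 = 1.051/1.2552 x 100 = 83.7%.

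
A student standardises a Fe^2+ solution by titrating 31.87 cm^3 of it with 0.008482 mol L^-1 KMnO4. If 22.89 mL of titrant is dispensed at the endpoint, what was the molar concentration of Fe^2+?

n(KMnO4) = 0.008482 x 0.02289 = 0.0001942 mol.
From the balanced equation, 1 mol KMnO4 reacts with 5 mol Fe^2+, so n(Fe^2+) = 0.0001942 x 5/1 = 0.0009708 mol.
[Fe^2+] = 0.0009708 / 0.03187 L = 0.0305 M.

0.0305 M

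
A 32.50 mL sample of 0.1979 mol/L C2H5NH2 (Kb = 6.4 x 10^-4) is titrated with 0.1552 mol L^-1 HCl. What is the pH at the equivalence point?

5.93

n(C2H5NH2) = 0.1979 x 0.03250 = 0.006432 mol; V(HCl) at equivalence = 0.006432/0.1552 = 0.04144 L.
At equivalence the base is fully converted to C2H5NH3+; total volume = 0.07394 L, so [C2H5NH3+] = 0.006432/0.07394 = 0.08698 M.
Ka(C2H5NH3+) = Kw/Kb = 1.0e-14 / 6.4 x 10^-4 = 1.56e-11.
[H^+] = sqrt(Ka x [C2H5NH3+]) = sqrt(1.56e-11 x 0.08698) = 1.17e-6 M.
pH = -log(1.17e-6) = 5.93.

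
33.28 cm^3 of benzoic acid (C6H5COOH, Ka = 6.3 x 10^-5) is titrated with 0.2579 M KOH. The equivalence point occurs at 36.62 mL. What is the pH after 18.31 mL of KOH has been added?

18.31 mL is exactly half the equivalence volume (36.62/2), i.e. the half-equivalence point.
There, n(HA) = n(A^-), so pH = pKa = -log(6.3 x 10^-5) = 4.20.

4.20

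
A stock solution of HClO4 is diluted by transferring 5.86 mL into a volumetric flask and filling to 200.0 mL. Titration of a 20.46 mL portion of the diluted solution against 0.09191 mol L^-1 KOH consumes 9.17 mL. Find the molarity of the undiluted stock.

n(KOH) = 0.09191 x 0.009170 = 0.0008428 mol.
n(HClO4) in the aliquot = 0.0008428 mol.
[diluted HClO4] = 0.0008428 / 0.02046 = 0.04119 M.
Dilution factor = 200.0/5.860 = 34.13, so [stock] = 0.04119 x 34.13 = 1.41 M.

1.41 M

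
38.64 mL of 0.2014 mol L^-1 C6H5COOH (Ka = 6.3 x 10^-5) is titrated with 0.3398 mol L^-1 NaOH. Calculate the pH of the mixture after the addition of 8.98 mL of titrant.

Initial n(C6H5COOH) = 0.2014 x 0.03864 = 0.007782 mol.
n(NaOH) added = 0.3398 x 0.008980 = 0.003051 mol, converting that many moles of C6H5COOH to C6H5COO-.
Remaining n(C6H5COOH) = 0.004731 mol; n(C6H5COO-) = 0.003051 mol.
By Henderson-Hasselbalch, pH = pKa + log([A^-]/[HA]) = 4.20 + log(0.003051/0.004731) = 4.20 + (-0.19) = 4.01.

4.01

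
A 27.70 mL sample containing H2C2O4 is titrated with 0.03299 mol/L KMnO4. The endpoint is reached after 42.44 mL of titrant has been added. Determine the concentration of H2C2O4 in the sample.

0.126 M

n(KMnO4) = 0.03299 x 0.04244 = 0.001400 mol.
From the balanced equation, 2 mol KMnO4 reacts with 5 mol H2C2O4, so n(H2C2O4) = 0.001400 x 5/2 = 0.003500 mol.
[H2C2O4] = 0.003500 / 0.02770 L = 0.126 M.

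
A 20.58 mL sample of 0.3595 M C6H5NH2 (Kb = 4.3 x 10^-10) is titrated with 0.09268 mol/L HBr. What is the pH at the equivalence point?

n(C6H5NH2) = 0.3595 x 0.02058 = 0.007399 mol; V(HBr) at equivalence = 0.007399/0.09268 = 0.07983 L.
At equivalence the base is fully converted to C6H5NH3+; total volume = 0.1004 L, so [C6H5NH3+] = 0.007399/0.1004 = 0.07368 M.
Ka(C6H5NH3+) = Kw/Kb = 1.0e-14 / 4.3 x 10^-10 = 2.33e-5.
[H^+] = sqrt(Ka x [C6H5NH3+]) = sqrt(2.33e-5 x 0.07368) = 0.00131 M.
pH = -log(0.00131) = 2.88.

2.88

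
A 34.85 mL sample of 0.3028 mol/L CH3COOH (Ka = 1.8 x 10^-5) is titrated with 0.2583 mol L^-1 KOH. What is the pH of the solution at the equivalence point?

n(CH3COOH) = 0.3028 x 0.03485 = 0.01055 mol; V(KOH) at equivalence = 0.01055/0.2583 = 0.04085 L.
At equivalence all the acid is converted to CH3COO-; total volume = 0.03485 + 0.04085 = 0.07570 L, so [CH3COO-] = 0.01055/0.07570 = 0.1394 M.
Kb = Kw/Ka = 1.0e-14 / 1.8 x 10^-5 = 5.56e-10.
[OH^-] = sqrt(Kb x [CH3COO-]) = sqrt(5.56e-10 x 0.1394) = 8.80e-6 M.
pOH = 5.06, so pH = 14.00 - 5.06 = 8.94.

8.94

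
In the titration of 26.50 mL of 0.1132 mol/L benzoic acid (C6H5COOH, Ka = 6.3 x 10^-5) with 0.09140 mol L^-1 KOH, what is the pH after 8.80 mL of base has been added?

Initial n(C6H5COOH) = 0.1132 x 0.02650 = 0.003000 mol.
n(KOH) added = 0.09140 x 0.008800 = 0.0008043 mol, converting that many moles of C6H5COOH to C6H5COO-.
Remaining n(C6H5COOH) = 0.002195 mol; n(C6H5COO-) = 0.0008043 mol.
By Henderson-Hasselbalch, pH = pKa + log([A^-]/[HA]) = 4.20 + log(0.0008043/0.002195) = 4.20 + (-0.44) = 3.76.

3.76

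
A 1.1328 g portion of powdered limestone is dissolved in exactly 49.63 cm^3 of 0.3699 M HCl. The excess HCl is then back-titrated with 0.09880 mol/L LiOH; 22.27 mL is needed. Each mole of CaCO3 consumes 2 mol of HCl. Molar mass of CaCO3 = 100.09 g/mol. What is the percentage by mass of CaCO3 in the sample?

71.4%

Total n(HCl) added = 0.3699 x 0.04963 = 0.01836 mol.
n(LiOH) used = 0.09880 x 0.02227 = 0.002200 mol, which equals the excess n(HCl).
So n(HCl) consumed by the sample = 0.01836 - 0.002200 = 0.01616 mol.
n(CaCO3) = 0.01616 / 2 = 0.008079 mol.
mass CaCO3 = 0.008079 x 100.09 = 0.8086 g, so %CaCO3 = 0.8086/1.1328 x 100 = 71.4%.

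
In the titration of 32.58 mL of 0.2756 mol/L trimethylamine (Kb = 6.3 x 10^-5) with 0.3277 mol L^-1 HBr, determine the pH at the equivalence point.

5.31

n((CH3)3N) = 0.2756 x 0.03258 = 0.008979 mol; V(HBr) at equivalence = 0.008979/0.3277 = 0.02740 L.
At equivalence the base is fully converted to (CH3)3NH+; total volume = 0.05998 L, so [(CH3)3NH+] = 0.008979/0.05998 = 0.1497 M.
Ka((CH3)3NH+) = Kw/Kb = 1.0e-14 / 6.3 x 10^-5 = 1.59e-10.
[H^+] = sqrt(Ka x [(CH3)3NH+]) = sqrt(1.59e-10 x 0.1497) = 4.87e-6 M.
pH = -log(4.87e-6) = 5.31.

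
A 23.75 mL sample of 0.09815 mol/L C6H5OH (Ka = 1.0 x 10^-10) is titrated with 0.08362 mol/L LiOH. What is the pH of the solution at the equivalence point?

n(C6H5OH) = 0.09815 x 0.02375 = 0.002331 mol; V(LiOH) at equivalence = 0.002331/0.08362 = 0.02788 L.
At equivalence all the acid is converted to C6H5O-; total volume = 0.02375 + 0.02788 = 0.05163 L, so [C6H5O-] = 0.002331/0.05163 = 0.04515 M.
Kb = Kw/Ka = 1.0e-14 / 1.0 x 10^-10 = 0.000100.
[OH^-] = sqrt(Kb x [C6H5O-]) = sqrt(0.000100 x 0.04515) = 0.00212 M.
pOH = 2.67, so pH = 14.00 - 2.67 = 11.33.

11.33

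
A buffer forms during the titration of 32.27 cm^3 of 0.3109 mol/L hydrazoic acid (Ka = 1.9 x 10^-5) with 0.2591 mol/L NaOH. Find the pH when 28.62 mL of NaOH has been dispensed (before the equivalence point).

5.17

Initial n(HN3) = 0.3109 x 0.03227 = 0.01003 mol.
n(NaOH) added = 0.2591 x 0.02862 = 0.007415 mol, converting that many moles of HN3 to N3-.
Remaining n(HN3) = 0.002617 mol; n(N3-) = 0.007415 mol.
By Henderson-Hasselbalch, pH = pKa + log([A^-]/[HA]) = 4.72 + log(0.007415/0.002617) = 4.72 + (+0.45) = 5.17.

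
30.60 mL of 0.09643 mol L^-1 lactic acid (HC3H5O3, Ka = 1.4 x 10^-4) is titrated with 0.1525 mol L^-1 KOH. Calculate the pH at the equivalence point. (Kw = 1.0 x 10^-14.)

n(HC3H5O3) = 0.09643 x 0.03060 = 0.002951 mol; V(KOH) at equivalence = 0.002951/0.1525 = 0.01935 L.
At equivalence all the acid is converted to C3H5O3-; total volume = 0.03060 + 0.01935 = 0.04995 L, so [C3H5O3-] = 0.002951/0.04995 = 0.05908 M.
Kb = Kw/Ka = 1.0e-14 / 1.4 x 10^-4 = 7.14e-11.
[OH^-] = sqrt(Kb x [C3H5O3-]) = sqrt(7.14e-11 x 0.05908) = 2.05e-6 M.
pOH = 5.69, so pH = 14.00 - 5.69 = 8.31.

8.31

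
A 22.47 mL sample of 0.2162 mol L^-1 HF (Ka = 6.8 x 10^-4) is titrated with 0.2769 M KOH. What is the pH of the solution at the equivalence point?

8.13

n(HF) = 0.2162 x 0.02247 = 0.004858 mol; V(KOH) at equivalence = 0.004858/0.2769 = 0.01754 L.
At equivalence all the acid is converted to F-; total volume = 0.02247 + 0.01754 = 0.04001 L, so [F-] = 0.004858/0.04001 = 0.1214 M.
Kb = Kw/Ka = 1.0e-14 / 6.8 x 10^-4 = 1.47e-11.
[OH^-] = sqrt(Kb x [F-]) = sqrt(1.47e-11 x 0.1214) = 1.34e-6 M.
pOH = 5.87, so pH = 14.00 - 5.87 = 8.13.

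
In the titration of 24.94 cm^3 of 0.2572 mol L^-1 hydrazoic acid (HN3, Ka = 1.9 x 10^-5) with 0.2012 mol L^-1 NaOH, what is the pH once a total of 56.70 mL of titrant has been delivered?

12.79

n(acid) = 0.2572 x 0.02494 = 0.006415 mol; n(NaOH) added = 0.2012 x 0.05670 = 0.01141 mol.
Base is in excess by 0.01141 - 0.006415 = 0.004993 mol in a total volume of 0.08164 L.
[OH^-] = 0.004993/0.08164 = 0.06116 M, so pOH = 1.21 and pH = 14.00 - 1.21 = 12.79.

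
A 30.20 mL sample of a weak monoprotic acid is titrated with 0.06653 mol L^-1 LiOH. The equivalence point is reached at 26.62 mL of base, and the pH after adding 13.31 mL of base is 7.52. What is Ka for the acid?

3.0 x 10^-8

13.31 mL is half of the equivalence volume, so this is the half-equivalence point where [HA] = [A^-].
At half-equivalence pH = pKa, so pKa = 7.52.
Ka = 10^(-7.52) = 3.0 x 10^-8.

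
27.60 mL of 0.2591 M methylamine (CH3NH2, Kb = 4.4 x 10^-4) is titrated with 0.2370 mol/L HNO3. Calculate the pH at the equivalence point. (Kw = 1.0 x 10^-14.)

5.78

n(CH3NH2) = 0.2591 x 0.02760 = 0.007151 mol; V(HNO3) at equivalence = 0.007151/0.2370 = 0.03017 L.
At equivalence the base is fully converted to CH3NH3+; total volume = 0.05777 L, so [CH3NH3+] = 0.007151/0.05777 = 0.1238 M.
Ka(CH3NH3+) = Kw/Kb = 1.0e-14 / 4.4 x 10^-4 = 2.27e-11.
[H^+] = sqrt(Ka x [CH3NH3+]) = sqrt(2.27e-11 x 0.1238) = 1.68e-6 M.
pH = -log(1.68e-6) = 5.78.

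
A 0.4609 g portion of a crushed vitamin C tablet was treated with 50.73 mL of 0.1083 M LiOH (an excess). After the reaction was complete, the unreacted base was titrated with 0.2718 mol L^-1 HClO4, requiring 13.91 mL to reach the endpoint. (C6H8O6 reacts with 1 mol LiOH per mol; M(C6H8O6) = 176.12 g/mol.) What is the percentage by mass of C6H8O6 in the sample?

Total n(LiOH) added = 0.1083 x 0.05073 = 0.005494 mol.
n(HClO4) used = 0.2718 x 0.01391 = 0.003781 mol, which equals the excess n(LiOH).
So n(LiOH) consumed by the sample = 0.005494 - 0.003781 = 0.001713 mol.
n(C6H8O6) = 0.001713 / 1 = 0.001713 mol.
mass C6H8O6 = 0.001713 x 176.12 = 0.3018 g, so %C6H8O6 = 0.3018/0.4609 x 100 = 65.5%.

65.5%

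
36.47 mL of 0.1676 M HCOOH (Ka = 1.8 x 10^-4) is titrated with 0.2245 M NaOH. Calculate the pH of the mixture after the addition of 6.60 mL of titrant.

Initial n(HCOOH) = 0.1676 x 0.03647 = 0.006112 mol.
n(NaOH) added = 0.2245 x 0.006600 = 0.001482 mol, converting that many moles of HCOOH to HCOO-.
Remaining n(HCOOH) = 0.004631 mol; n(HCOO-) = 0.001482 mol.
By Henderson-Hasselbalch, pH = pKa + log([A^-]/[HA]) = 3.74 + log(0.001482/0.004631) = 3.74 + (-0.49) = 3.25.

3.25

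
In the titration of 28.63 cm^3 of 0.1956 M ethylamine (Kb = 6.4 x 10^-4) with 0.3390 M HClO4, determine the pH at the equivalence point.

n(C2H5NH2) = 0.1956 x 0.02863 = 0.005600 mol; V(HClO4) at equivalence = 0.005600/0.3390 = 0.01652 L.
At equivalence the base is fully converted to C2H5NH3+; total volume = 0.04515 L, so [C2H5NH3+] = 0.005600/0.04515 = 0.1240 M.
Ka(C2H5NH3+) = Kw/Kb = 1.0e-14 / 6.4 x 10^-4 = 1.56e-11.
[H^+] = sqrt(Ka x [C2H5NH3+]) = sqrt(1.56e-11 x 0.1240) = 1.39e-6 M.
pH = -log(1.39e-6) = 5.86.

5.86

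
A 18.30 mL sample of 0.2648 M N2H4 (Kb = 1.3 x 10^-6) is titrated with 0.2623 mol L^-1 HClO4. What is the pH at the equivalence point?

4.50

n(N2H4) = 0.2648 x 0.01830 = 0.004846 mol; V(HClO4) at equivalence = 0.004846/0.2623 = 0.01847 L.
At equivalence the base is fully converted to N2H5+; total volume = 0.03677 L, so [N2H5+] = 0.004846/0.03677 = 0.1318 M.
Ka(N2H5+) = Kw/Kb = 1.0e-14 / 1.3 x 10^-6 = 7.69e-9.
[H^+] = sqrt(Ka x [N2H5+]) = sqrt(7.69e-9 x 0.1318) = 3.18e-5 M.
pH = -log(3.18e-5) = 4.50.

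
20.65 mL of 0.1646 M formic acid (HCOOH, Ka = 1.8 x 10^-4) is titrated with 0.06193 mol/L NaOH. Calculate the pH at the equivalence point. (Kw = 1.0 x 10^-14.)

n(HCOOH) = 0.1646 x 0.02065 = 0.003399 mol; V(NaOH) at equivalence = 0.003399/0.06193 = 0.05488 L.
At equivalence all the acid is converted to HCOO-; total volume = 0.02065 + 0.05488 = 0.07553 L, so [HCOO-] = 0.003399/0.07553 = 0.04500 M.
Kb = Kw/Ka = 1.0e-14 / 1.8 x 10^-4 = 5.56e-11.
[OH^-] = sqrt(Kb x [HCOO-]) = sqrt(5.56e-11 x 0.04500) = 1.58e-6 M.
pOH = 5.80, so pH = 14.00 - 5.80 = 8.20.

8.20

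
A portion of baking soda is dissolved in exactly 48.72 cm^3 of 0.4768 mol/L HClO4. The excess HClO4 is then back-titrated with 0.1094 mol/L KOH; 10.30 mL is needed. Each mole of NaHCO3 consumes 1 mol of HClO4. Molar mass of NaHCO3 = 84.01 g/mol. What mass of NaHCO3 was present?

1.86 g

Total n(HClO4) added = 0.4768 x 0.04872 = 0.02323 mol.
n(KOH) used = 0.1094 x 0.01030 = 0.001127 mol, which equals the excess n(HClO4).
So n(HClO4) consumed by the sample = 0.02323 - 0.001127 = 0.02210 mol.
n(NaHCO3) = 0.02210 / 1 = 0.02210 mol.
mass = 0.02210 mol x 84.01 g/mol = 1.86 g.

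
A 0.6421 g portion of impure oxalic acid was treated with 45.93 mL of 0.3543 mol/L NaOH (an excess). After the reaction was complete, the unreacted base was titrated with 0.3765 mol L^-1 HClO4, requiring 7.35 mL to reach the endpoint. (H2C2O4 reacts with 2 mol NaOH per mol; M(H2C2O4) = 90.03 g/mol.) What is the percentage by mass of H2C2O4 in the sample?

94.7%

Total n(NaOH) added = 0.3543 x 0.04593 = 0.01627 mol.
n(HClO4) used = 0.3765 x 0.007350 = 0.002767 mol, which equals the excess n(NaOH).
So n(NaOH) consumed by the sample = 0.01627 - 0.002767 = 0.01351 mol.
n(H2C2O4) = 0.01351 / 2 = 0.006753 mol.
mass H2C2O4 = 0.006753 x 90.03 = 0.6080 g, so %H2C2O4 = 0.6080/0.6421 x 100 = 94.7%.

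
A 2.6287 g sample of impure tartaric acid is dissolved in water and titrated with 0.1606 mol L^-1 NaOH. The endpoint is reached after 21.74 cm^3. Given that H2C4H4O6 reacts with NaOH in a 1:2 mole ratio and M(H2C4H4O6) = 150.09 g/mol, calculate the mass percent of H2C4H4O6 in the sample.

9.97%

n(NaOH) = 0.1606 x 0.02174 = 0.003491 mol.
n(H2C4H4O6) = 0.003491 / 2 = 0.001746 mol.
mass of H2C4H4O6 = 0.001746 x 150.09 = 0.2620 g.
% purity = 0.2620 / 2.6287 x 100 = 9.97%.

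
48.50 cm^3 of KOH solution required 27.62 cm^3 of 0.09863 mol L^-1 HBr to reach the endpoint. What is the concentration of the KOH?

0.0562 M

n(HBr) delivered = 0.09863 x 0.02762 = 0.002724 mol.
For a 1:1 reaction, n(KOH) = 0.002724 mol.
[KOH] = 0.002724 mol / 0.04850 L = 0.0562 M.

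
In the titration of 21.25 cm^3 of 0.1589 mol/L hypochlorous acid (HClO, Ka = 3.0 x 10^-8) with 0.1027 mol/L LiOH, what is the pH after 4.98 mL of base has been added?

Initial n(HClO) = 0.1589 x 0.02125 = 0.003377 mol.
n(LiOH) added = 0.1027 x 0.004980 = 0.0005114 mol, converting that many moles of HClO to ClO-.
Remaining n(HClO) = 0.002865 mol; n(ClO-) = 0.0005114 mol.
By Henderson-Hasselbalch, pH = pKa + log([A^-]/[HA]) = 7.52 + log(0.0005114/0.002865) = 7.52 + (-0.75) = 6.77.

6.77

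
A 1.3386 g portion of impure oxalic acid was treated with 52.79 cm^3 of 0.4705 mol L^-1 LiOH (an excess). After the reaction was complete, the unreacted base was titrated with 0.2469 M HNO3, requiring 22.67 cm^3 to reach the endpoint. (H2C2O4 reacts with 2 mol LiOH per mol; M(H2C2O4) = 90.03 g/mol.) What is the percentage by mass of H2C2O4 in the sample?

Total n(LiOH) added = 0.4705 x 0.05279 = 0.02484 mol.
n(HNO3) used = 0.2469 x 0.02267 = 0.005597 mol, which equals the excess n(LiOH).
So n(LiOH) consumed by the sample = 0.02484 - 0.005597 = 0.01924 mol.
n(H2C2O4) = 0.01924 / 2 = 0.009620 mol.
mass H2C2O4 = 0.009620 x 90.03 = 0.8661 g, so %H2C2O4 = 0.8661/1.3386 x 100 = 64.7%.

64.7%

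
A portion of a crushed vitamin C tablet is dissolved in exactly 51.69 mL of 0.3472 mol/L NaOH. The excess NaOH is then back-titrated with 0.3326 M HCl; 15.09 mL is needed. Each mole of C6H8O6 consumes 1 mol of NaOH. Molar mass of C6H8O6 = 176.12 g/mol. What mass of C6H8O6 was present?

Total n(NaOH) added = 0.3472 x 0.05169 = 0.01795 mol.
n(HCl) used = 0.3326 x 0.01509 = 0.005019 mol, which equals the excess n(NaOH).
So n(NaOH) consumed by the sample = 0.01795 - 0.005019 = 0.01293 mol.
n(C6H8O6) = 0.01293 / 1 = 0.01293 mol.
mass = 0.01293 mol x 176.12 g/mol = 2.28 g.

2.28 g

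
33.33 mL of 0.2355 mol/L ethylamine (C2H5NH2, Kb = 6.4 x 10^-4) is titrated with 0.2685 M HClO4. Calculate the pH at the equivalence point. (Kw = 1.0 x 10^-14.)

n(C2H5NH2) = 0.2355 x 0.03333 = 0.007849 mol; V(HClO4) at equivalence = 0.007849/0.2685 = 0.02923 L.
At equivalence the base is fully converted to C2H5NH3+; total volume = 0.06256 L, so [C2H5NH3+] = 0.007849/0.06256 = 0.1255 M.
Ka(C2H5NH3+) = Kw/Kb = 1.0e-14 / 6.4 x 10^-4 = 1.56e-11.
[H^+] = sqrt(Ka x [C2H5NH3+]) = sqrt(1.56e-11 x 0.1255) = 1.40e-6 M.
pH = -log(1.40e-6) = 5.85.

5.85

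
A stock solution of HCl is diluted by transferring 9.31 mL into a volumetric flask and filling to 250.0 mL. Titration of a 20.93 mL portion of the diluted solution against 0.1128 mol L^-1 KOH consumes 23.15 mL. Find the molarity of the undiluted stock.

n(KOH) = 0.1128 x 0.02315 = 0.002611 mol.
n(HCl) in the aliquot = 0.002611 mol.
[diluted HCl] = 0.002611 / 0.02093 = 0.1248 M.
Dilution factor = 250.0/9.310 = 26.85, so [stock] = 0.1248 x 26.85 = 3.35 M.

3.35 M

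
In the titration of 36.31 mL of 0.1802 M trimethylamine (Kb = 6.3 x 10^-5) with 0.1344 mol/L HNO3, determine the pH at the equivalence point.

5.46

n((CH3)3N) = 0.1802 x 0.03631 = 0.006543 mol; V(HNO3) at equivalence = 0.006543/0.1344 = 0.04868 L.
At equivalence the base is fully converted to (CH3)3NH+; total volume = 0.08499 L, so [(CH3)3NH+] = 0.006543/0.08499 = 0.07698 M.
Ka((CH3)3NH+) = Kw/Kb = 1.0e-14 / 6.3 x 10^-5 = 1.59e-10.
[H^+] = sqrt(Ka x [(CH3)3NH+]) = sqrt(1.59e-10 x 0.07698) = 3.50e-6 M.
pH = -log(3.50e-6) = 5.46.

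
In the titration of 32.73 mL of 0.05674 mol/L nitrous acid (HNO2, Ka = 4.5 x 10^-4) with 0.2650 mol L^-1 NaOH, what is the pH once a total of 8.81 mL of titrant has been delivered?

n(acid) = 0.05674 x 0.03273 = 0.001857 mol; n(NaOH) added = 0.2650 x 0.008810 = 0.002335 mol.
Base is in excess by 0.002335 - 0.001857 = 0.0004775 mol in a total volume of 0.04154 L.
[OH^-] = 0.0004775/0.04154 = 0.01150 M, so pOH = 1.94 and pH = 14.00 - 1.94 = 12.06.

12.06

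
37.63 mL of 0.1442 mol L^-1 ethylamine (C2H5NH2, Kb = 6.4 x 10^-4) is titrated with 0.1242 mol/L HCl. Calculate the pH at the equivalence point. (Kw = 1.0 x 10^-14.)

5.99

n(C2H5NH2) = 0.1442 x 0.03763 = 0.005426 mol; V(HCl) at equivalence = 0.005426/0.1242 = 0.04369 L.
At equivalence the base is fully converted to C2H5NH3+; total volume = 0.08132 L, so [C2H5NH3+] = 0.005426/0.08132 = 0.06673 M.
Ka(C2H5NH3+) = Kw/Kb = 1.0e-14 / 6.4 x 10^-4 = 1.56e-11.
[H^+] = sqrt(Ka x [C2H5NH3+]) = sqrt(1.56e-11 x 0.06673) = 1.02e-6 M.
pH = -log(1.02e-6) = 5.99.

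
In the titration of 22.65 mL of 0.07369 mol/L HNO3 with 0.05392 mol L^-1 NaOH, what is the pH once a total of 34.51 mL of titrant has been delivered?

n(acid) = 0.07369 x 0.02265 = 0.001669 mol; n(NaOH) added = 0.05392 x 0.03451 = 0.001861 mol.
Base is in excess by 0.001861 - 0.001669 = 0.0001917 mol in a total volume of 0.05716 L.
[OH^-] = 0.0001917/0.05716 = 0.003354 M, so pOH = 2.47 and pH = 14.00 - 2.47 = 11.53.

11.53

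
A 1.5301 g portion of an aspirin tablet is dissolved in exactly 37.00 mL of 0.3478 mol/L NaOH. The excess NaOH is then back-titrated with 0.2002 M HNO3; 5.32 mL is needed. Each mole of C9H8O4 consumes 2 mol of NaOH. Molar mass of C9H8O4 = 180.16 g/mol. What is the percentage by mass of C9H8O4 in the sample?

Total n(NaOH) added = 0.3478 x 0.03700 = 0.01287 mol.
n(HNO3) used = 0.2002 x 0.005320 = 0.001065 mol, which equals the excess n(NaOH).
So n(NaOH) consumed by the sample = 0.01287 - 0.001065 = 0.01180 mol.
n(C9H8O4) = 0.01180 / 2 = 0.005902 mol.
mass C9H8O4 = 0.005902 x 180.16 = 1.063 g, so %C9H8O4 = 1.063/1.5301 x 100 = 69.5%.

69.5%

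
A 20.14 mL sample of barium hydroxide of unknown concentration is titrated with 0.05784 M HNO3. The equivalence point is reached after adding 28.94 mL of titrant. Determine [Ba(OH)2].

n(HNO3) delivered = 0.05784 x 0.02894 = 0.001674 mol.
The reaction is 1 Ba(OH)2 + 2 HNO3, so n(Ba(OH)2) = 0.001674 x 1/2 = 0.0008369 mol.
[Ba(OH)2] = 0.0008369 mol / 0.02014 L = 0.0416 M.

0.0416 M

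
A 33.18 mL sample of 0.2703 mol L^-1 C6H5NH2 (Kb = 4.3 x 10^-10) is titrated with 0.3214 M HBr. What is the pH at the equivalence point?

n(C6H5NH2) = 0.2703 x 0.03318 = 0.008969 mol; V(HBr) at equivalence = 0.008969/0.3214 = 0.02790 L.
At equivalence the base is fully converted to C6H5NH3+; total volume = 0.06108 L, so [C6H5NH3+] = 0.008969/0.06108 = 0.1468 M.
Ka(C6H5NH3+) = Kw/Kb = 1.0e-14 / 4.3 x 10^-10 = 2.33e-5.
[H^+] = sqrt(Ka x [C6H5NH3+]) = sqrt(2.33e-5 x 0.1468) = 0.00185 M.
pH = -log(0.00185) = 2.73.

2.73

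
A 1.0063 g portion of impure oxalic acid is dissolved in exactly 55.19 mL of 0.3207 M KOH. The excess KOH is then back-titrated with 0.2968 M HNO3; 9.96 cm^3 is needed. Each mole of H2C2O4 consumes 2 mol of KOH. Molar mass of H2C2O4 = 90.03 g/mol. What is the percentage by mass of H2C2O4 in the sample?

66.0%

Total n(KOH) added = 0.3207 x 0.05519 = 0.01770 mol.
n(HNO3) used = 0.2968 x 0.009960 = 0.002956 mol, which equals the excess n(KOH).
So n(KOH) consumed by the sample = 0.01770 - 0.002956 = 0.01474 mol.
n(H2C2O4) = 0.01474 / 2 = 0.007372 mol.
mass H2C2O4 = 0.007372 x 90.03 = 0.6637 g, so %H2C2O4 = 0.6637/1.0063 x 100 = 66.0%.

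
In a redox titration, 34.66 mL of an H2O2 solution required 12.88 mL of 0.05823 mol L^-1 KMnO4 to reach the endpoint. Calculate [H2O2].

n(KMnO4) = 0.05823 x 0.01288 = 0.0007500 mol.
From the balanced equation, 2 mol KMnO4 reacts with 5 mol H2O2, so n(H2O2) = 0.0007500 x 5/2 = 0.001875 mol.
[H2O2] = 0.001875 / 0.03466 L = 0.0541 M.

0.0541 M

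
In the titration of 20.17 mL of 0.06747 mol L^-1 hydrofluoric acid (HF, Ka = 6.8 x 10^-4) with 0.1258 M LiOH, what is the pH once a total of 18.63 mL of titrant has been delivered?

n(acid) = 0.06747 x 0.02017 = 0.001361 mol; n(LiOH) added = 0.1258 x 0.01863 = 0.002344 mol.
Base is in excess by 0.002344 - 0.001361 = 0.0009828 mol in a total volume of 0.03880 L.
[OH^-] = 0.0009828/0.03880 = 0.02533 M, so pOH = 1.60 and pH = 14.00 - 1.60 = 12.40.

12.40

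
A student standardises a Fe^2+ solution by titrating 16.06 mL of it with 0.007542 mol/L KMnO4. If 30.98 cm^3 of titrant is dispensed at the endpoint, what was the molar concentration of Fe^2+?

n(KMnO4) = 0.007542 x 0.03098 = 0.0002337 mol.
From the balanced equation, 1 mol KMnO4 reacts with 5 mol Fe^2+, so n(Fe^2+) = 0.0002337 x 5/1 = 0.001168 mol.
[Fe^2+] = 0.001168 / 0.01606 L = 0.0727 M.

0.0727 M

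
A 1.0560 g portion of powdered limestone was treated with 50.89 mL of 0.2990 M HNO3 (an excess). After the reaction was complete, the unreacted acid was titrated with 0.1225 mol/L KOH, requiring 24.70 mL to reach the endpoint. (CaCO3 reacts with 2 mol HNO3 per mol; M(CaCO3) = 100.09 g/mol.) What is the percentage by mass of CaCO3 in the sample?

57.8%

Total n(HNO3) added = 0.2990 x 0.05089 = 0.01522 mol.
n(KOH) used = 0.1225 x 0.02470 = 0.003026 mol, which equals the excess n(HNO3).
So n(HNO3) consumed by the sample = 0.01522 - 0.003026 = 0.01219 mol.
n(CaCO3) = 0.01219 / 2 = 0.006095 mol.
mass CaCO3 = 0.006095 x 100.09 = 0.6101 g, so %CaCO3 = 0.6101/1.0560 x 100 = 57.8%.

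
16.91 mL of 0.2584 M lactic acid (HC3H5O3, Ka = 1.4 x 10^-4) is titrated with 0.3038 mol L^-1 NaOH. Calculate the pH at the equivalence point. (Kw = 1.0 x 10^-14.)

n(HC3H5O3) = 0.2584 x 0.01691 = 0.004370 mol; V(NaOH) at equivalence = 0.004370/0.3038 = 0.01438 L.
At equivalence all the acid is converted to C3H5O3-; total volume = 0.01691 + 0.01438 = 0.03129 L, so [C3H5O3-] = 0.004370/0.03129 = 0.1396 M.
Kb = Kw/Ka = 1.0e-14 / 1.4 x 10^-4 = 7.14e-11.
[OH^-] = sqrt(Kb x [C3H5O3-]) = sqrt(7.14e-11 x 0.1396) = 3.16e-6 M.
pOH = 5.50, so pH = 14.00 - 5.50 = 8.50.

8.50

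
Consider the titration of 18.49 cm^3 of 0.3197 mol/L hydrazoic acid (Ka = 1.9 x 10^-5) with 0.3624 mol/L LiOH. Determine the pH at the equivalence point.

n(HN3) = 0.3197 x 0.01849 = 0.005911 mol; V(LiOH) at equivalence = 0.005911/0.3624 = 0.01631 L.
At equivalence all the acid is converted to N3-; total volume = 0.01849 + 0.01631 = 0.03480 L, so [N3-] = 0.005911/0.03480 = 0.1699 M.
Kb = Kw/Ka = 1.0e-14 / 1.9 x 10^-5 = 5.26e-10.
[OH^-] = sqrt(Kb x [N3-]) = sqrt(5.26e-10 x 0.1699) = 9.46e-6 M.
pOH = 5.02, so pH = 14.00 - 5.02 = 8.98.

8.98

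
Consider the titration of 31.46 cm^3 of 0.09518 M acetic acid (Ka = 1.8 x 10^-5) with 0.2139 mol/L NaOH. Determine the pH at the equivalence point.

n(CH3COOH) = 0.09518 x 0.03146 = 0.002994 mol; V(NaOH) at equivalence = 0.002994/0.2139 = 0.01400 L.
At equivalence all the acid is converted to CH3COO-; total volume = 0.03146 + 0.01400 = 0.04546 L, so [CH3COO-] = 0.002994/0.04546 = 0.06587 M.
Kb = Kw/Ka = 1.0e-14 / 1.8 x 10^-5 = 5.56e-10.
[OH^-] = sqrt(Kb x [CH3COO-]) = sqrt(5.56e-10 x 0.06587) = 6.05e-6 M.
pOH = 5.22, so pH = 14.00 - 5.22 = 8.78.

8.78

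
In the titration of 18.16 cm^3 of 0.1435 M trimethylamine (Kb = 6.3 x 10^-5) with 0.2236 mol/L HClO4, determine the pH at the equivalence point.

5.43

n((CH3)3N) = 0.1435 x 0.01816 = 0.002606 mol; V(HClO4) at equivalence = 0.002606/0.2236 = 0.01165 L.
At equivalence the base is fully converted to (CH3)3NH+; total volume = 0.02981 L, so [(CH3)3NH+] = 0.002606/0.02981 = 0.08741 M.
Ka((CH3)3NH+) = Kw/Kb = 1.0e-14 / 6.3 x 10^-5 = 1.59e-10.
[H^+] = sqrt(Ka x [(CH3)3NH+]) = sqrt(1.59e-10 x 0.08741) = 3.72e-6 M.
pH = -log(3.72e-6) = 5.43.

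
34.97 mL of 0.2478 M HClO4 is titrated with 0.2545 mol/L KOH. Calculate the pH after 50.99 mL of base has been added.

n(acid) = 0.2478 x 0.03497 = 0.008666 mol; n(KOH) added = 0.2545 x 0.05099 = 0.01298 mol.
Base is in excess by 0.01298 - 0.008666 = 0.004311 mol in a total volume of 0.08596 L.
[OH^-] = 0.004311/0.08596 = 0.05016 M, so pOH = 1.30 and pH = 14.00 - 1.30 = 12.70.

12.70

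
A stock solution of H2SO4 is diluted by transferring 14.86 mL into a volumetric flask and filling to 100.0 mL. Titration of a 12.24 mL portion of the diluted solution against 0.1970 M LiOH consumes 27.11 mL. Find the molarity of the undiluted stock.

1.47 M

n(LiOH) = 0.1970 x 0.02711 = 0.005341 mol.
n(H2SO4) in the aliquot = 0.005341 x 1/2 = 0.002670 mol.
[diluted H2SO4] = 0.002670 / 0.01224 = 0.2182 M.
Dilution factor = 100.0/14.86 = 6.729, so [stock] = 0.2182 x 6.729 = 1.47 M.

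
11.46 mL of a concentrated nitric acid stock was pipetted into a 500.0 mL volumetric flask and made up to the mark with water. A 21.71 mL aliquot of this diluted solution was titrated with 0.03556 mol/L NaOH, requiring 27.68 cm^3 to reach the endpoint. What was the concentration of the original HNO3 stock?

1.98 M

n(NaOH) = 0.03556 x 0.02768 = 0.0009843 mol.
n(HNO3) in the aliquot = 0.0009843 mol.
[diluted HNO3] = 0.0009843 / 0.02171 = 0.04534 M.
Dilution factor = 500.0/11.46 = 43.63, so [stock] = 0.04534 x 43.63 = 1.98 M.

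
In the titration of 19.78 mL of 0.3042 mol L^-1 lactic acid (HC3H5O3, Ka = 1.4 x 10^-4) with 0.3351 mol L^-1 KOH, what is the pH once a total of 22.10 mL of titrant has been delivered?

12.52

n(acid) = 0.3042 x 0.01978 = 0.006017 mol; n(KOH) added = 0.3351 x 0.02210 = 0.007406 mol.
Base is in excess by 0.007406 - 0.006017 = 0.001389 mol in a total volume of 0.04188 L.
[OH^-] = 0.001389/0.04188 = 0.03316 M, so pOH = 1.48 and pH = 14.00 - 1.48 = 12.52.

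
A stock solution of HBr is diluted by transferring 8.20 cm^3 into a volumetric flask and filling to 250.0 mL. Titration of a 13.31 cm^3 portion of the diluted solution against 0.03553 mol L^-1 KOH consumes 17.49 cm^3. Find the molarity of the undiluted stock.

n(KOH) = 0.03553 x 0.01749 = 0.0006214 mol.
n(HBr) in the aliquot = 0.0006214 mol.
[diluted HBr] = 0.0006214 / 0.01331 = 0.04669 M.
Dilution factor = 250.0/8.200 = 30.49, so [stock] = 0.04669 x 30.49 = 1.42 M.

1.42 M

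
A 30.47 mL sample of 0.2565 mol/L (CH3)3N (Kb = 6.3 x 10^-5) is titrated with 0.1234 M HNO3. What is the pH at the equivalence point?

5.44

n((CH3)3N) = 0.2565 x 0.03047 = 0.007816 mol; V(HNO3) at equivalence = 0.007816/0.1234 = 0.06334 L.
At equivalence the base is fully converted to (CH3)3NH+; total volume = 0.09381 L, so [(CH3)3NH+] = 0.007816/0.09381 = 0.08332 M.
Ka((CH3)3NH+) = Kw/Kb = 1.0e-14 / 6.3 x 10^-5 = 1.59e-10.
[H^+] = sqrt(Ka x [(CH3)3NH+]) = sqrt(1.59e-10 x 0.08332) = 3.64e-6 M.
pH = -log(3.64e-6) = 5.44.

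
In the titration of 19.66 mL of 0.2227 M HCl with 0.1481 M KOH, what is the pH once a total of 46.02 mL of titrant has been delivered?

12.57

n(acid) = 0.2227 x 0.01966 = 0.004378 mol; n(KOH) added = 0.1481 x 0.04602 = 0.006816 mol.
Base is in excess by 0.006816 - 0.004378 = 0.002437 mol in a total volume of 0.06568 L.
[OH^-] = 0.002437/0.06568 = 0.03711 M, so pOH = 1.43 and pH = 14.00 - 1.43 = 12.57.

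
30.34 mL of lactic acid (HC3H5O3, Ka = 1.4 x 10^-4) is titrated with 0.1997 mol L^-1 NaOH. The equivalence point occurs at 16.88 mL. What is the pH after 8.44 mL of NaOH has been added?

3.85

8.44 mL is exactly half the equivalence volume (16.88/2), i.e. the half-equivalence point.
There, n(HA) = n(A^-), so pH = pKa = -log(1.4 x 10^-4) = 3.85.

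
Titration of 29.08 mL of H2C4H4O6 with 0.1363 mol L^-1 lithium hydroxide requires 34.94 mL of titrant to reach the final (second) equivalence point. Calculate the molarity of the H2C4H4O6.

0.0819 M

n(LiOH) = 0.1363 x 0.03494 = 0.004762 mol.
At the final (second) equivalence point, 2 mol OH^- react per mol H2C4H4O6, so n(H2C4H4O6) = 0.004762 / 2 = 0.002381 mol.
[H2C4H4O6] = 0.002381 / 0.02908 L = 0.0819 M.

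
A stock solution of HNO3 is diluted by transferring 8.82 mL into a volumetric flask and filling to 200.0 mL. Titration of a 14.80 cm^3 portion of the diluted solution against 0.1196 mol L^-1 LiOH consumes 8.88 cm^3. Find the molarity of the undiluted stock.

n(LiOH) = 0.1196 x 0.008880 = 0.001062 mol.
n(HNO3) in the aliquot = 0.001062 mol.
[diluted HNO3] = 0.001062 / 0.01480 = 0.07176 M.
Dilution factor = 200.0/8.820 = 22.68, so [stock] = 0.07176 x 22.68 = 1.63 M.

1.63 M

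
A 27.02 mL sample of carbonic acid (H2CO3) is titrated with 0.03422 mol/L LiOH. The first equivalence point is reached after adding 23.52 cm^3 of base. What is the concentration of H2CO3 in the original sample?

n(LiOH) = 0.03422 x 0.02352 = 0.0008049 mol.
At the first equivalence point, 1 mol OH^- react per mol H2CO3, so n(H2CO3) = 0.0008049 / 1 = 0.0008049 mol.
[H2CO3] = 0.0008049 / 0.02702 L = 0.0298 M.

0.0298 M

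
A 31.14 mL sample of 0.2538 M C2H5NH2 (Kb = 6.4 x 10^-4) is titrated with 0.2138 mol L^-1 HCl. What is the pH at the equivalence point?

5.87

n(C2H5NH2) = 0.2538 x 0.03114 = 0.007903 mol; V(HCl) at equivalence = 0.007903/0.2138 = 0.03697 L.
At equivalence the base is fully converted to C2H5NH3+; total volume = 0.06811 L, so [C2H5NH3+] = 0.007903/0.06811 = 0.1160 M.
Ka(C2H5NH3+) = Kw/Kb = 1.0e-14 / 6.4 x 10^-4 = 1.56e-11.
[H^+] = sqrt(Ka x [C2H5NH3+]) = sqrt(1.56e-11 x 0.1160) = 1.35e-6 M.
pH = -log(1.35e-6) = 5.87.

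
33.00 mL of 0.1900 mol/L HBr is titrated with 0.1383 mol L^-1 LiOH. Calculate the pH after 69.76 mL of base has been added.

12.52

n(acid) = 0.1900 x 0.03300 = 0.006270 mol; n(LiOH) added = 0.1383 x 0.06976 = 0.009648 mol.
Base is in excess by 0.009648 - 0.006270 = 0.003378 mol in a total volume of 0.1028 L.
[OH^-] = 0.003378/0.1028 = 0.03287 M, so pOH = 1.48 and pH = 14.00 - 1.48 = 12.52.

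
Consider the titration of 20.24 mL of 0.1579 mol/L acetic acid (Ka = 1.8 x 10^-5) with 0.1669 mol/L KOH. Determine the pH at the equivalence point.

n(CH3COOH) = 0.1579 x 0.02024 = 0.003196 mol; V(KOH) at equivalence = 0.003196/0.1669 = 0.01915 L.
At equivalence all the acid is converted to CH3COO-; total volume = 0.02024 + 0.01915 = 0.03939 L, so [CH3COO-] = 0.003196/0.03939 = 0.08114 M.
Kb = Kw/Ka = 1.0e-14 / 1.8 x 10^-5 = 5.56e-10.
[OH^-] = sqrt(Kb x [CH3COO-]) = sqrt(5.56e-10 x 0.08114) = 6.71e-6 M.
pOH = 5.17, so pH = 14.00 - 5.17 = 8.83.

8.83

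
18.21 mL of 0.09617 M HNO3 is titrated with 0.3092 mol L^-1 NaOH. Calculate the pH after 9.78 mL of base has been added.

12.66

n(acid) = 0.09617 x 0.01821 = 0.001751 mol; n(NaOH) added = 0.3092 x 0.009780 = 0.003024 mol.
Base is in excess by 0.003024 - 0.001751 = 0.001273 mol in a total volume of 0.02799 L.
[OH^-] = 0.001273/0.02799 = 0.04547 M, so pOH = 1.34 and pH = 14.00 - 1.34 = 12.66.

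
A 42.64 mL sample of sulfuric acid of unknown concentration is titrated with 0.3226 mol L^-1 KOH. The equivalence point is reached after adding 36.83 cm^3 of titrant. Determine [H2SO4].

0.139 M

n(KOH) delivered = 0.3226 x 0.03683 = 0.01188 mol.
The reaction is 1 H2SO4 + 2 KOH, so n(H2SO4) = 0.01188 x 1/2 = 0.005941 mol.
[H2SO4] = 0.005941 mol / 0.04264 L = 0.139 M.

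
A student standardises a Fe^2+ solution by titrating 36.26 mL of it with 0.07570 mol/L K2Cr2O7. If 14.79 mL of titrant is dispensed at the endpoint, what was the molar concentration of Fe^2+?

0.185 M

n(K2Cr2O7) = 0.07570 x 0.01479 = 0.001120 mol.
From the balanced equation, 1 mol K2Cr2O7 reacts with 6 mol Fe^2+, so n(Fe^2+) = 0.001120 x 6/1 = 0.006718 mol.
[Fe^2+] = 0.006718 / 0.03626 L = 0.185 M.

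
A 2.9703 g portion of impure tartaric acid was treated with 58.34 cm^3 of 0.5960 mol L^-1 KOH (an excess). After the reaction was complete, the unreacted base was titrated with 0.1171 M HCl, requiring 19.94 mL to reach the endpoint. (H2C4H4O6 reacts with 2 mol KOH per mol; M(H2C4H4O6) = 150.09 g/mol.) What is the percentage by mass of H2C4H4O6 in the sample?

Total n(KOH) added = 0.5960 x 0.05834 = 0.03477 mol.
n(HCl) used = 0.1171 x 0.01994 = 0.002335 mol, which equals the excess n(KOH).
So n(KOH) consumed by the sample = 0.03477 - 0.002335 = 0.03244 mol.
n(H2C4H4O6) = 0.03244 / 2 = 0.01622 mol.
mass H2C4H4O6 = 0.01622 x 150.09 = 2.434 g, so %H2C4H4O6 = 2.434/2.9703 x 100 = 81.9%.

81.9%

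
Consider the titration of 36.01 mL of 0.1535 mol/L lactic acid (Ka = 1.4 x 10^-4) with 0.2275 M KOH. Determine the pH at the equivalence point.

n(HC3H5O3) = 0.1535 x 0.03601 = 0.005528 mol; V(KOH) at equivalence = 0.005528/0.2275 = 0.02430 L.
At equivalence all the acid is converted to C3H5O3-; total volume = 0.03601 + 0.02430 = 0.06031 L, so [C3H5O3-] = 0.005528/0.06031 = 0.09166 M.
Kb = Kw/Ka = 1.0e-14 / 1.4 x 10^-4 = 7.14e-11.
[OH^-] = sqrt(Kb x [C3H5O3-]) = sqrt(7.14e-11 x 0.09166) = 2.56e-6 M.
pOH = 5.59, so pH = 14.00 - 5.59 = 8.41.

8.41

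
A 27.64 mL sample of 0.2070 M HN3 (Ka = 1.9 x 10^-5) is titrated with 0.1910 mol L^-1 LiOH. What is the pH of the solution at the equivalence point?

n(HN3) = 0.2070 x 0.02764 = 0.005721 mol; V(LiOH) at equivalence = 0.005721/0.1910 = 0.02996 L.
At equivalence all the acid is converted to N3-; total volume = 0.02764 + 0.02996 = 0.05760 L, so [N3-] = 0.005721/0.05760 = 0.09934 M.
Kb = Kw/Ka = 1.0e-14 / 1.9 x 10^-5 = 5.26e-10.
[OH^-] = sqrt(Kb x [N3-]) = sqrt(5.26e-10 x 0.09934) = 7.23e-6 M.
pOH = 5.14, so pH = 14.00 - 5.14 = 8.86.

8.86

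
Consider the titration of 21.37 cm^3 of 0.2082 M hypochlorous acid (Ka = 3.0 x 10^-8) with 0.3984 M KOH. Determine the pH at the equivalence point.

10.33

n(HClO) = 0.2082 x 0.02137 = 0.004449 mol; V(KOH) at equivalence = 0.004449/0.3984 = 0.01117 L.
At equivalence all the acid is converted to ClO-; total volume = 0.02137 + 0.01117 = 0.03254 L, so [ClO-] = 0.004449/0.03254 = 0.1367 M.
Kb = Kw/Ka = 1.0e-14 / 3.0 x 10^-8 = 3.33e-7.
[OH^-] = sqrt(Kb x [ClO-]) = sqrt(3.33e-7 x 0.1367) = 0.000213 M.
pOH = 3.67, so pH = 14.00 - 3.67 = 10.33.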